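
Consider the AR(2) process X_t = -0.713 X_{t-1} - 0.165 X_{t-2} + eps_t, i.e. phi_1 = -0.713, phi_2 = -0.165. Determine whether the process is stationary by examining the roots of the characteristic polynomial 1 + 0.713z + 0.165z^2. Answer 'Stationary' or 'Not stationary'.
\text{Stationary}

The AR(p) characteristic polynomial is P(z) = 1 + 0.713z + 0.165z^2.
Stationarity requires all roots to lie outside the unit circle, i.e. |z| > 1 for every root.
Set 1 + (0.713) z + (0.165) z^2 = 0, i.e. a z^2 + b z + c = 0 with a = 0.165, b = 0.713, c = 1.
Discriminant D = b^2 - 4ac = (0.713)^2 - 4*(0.165)*1 = 0.508369 - (0.66) = -0.151631.
D < 0, so the roots are the complex-conjugate pair z = (-b +/- i sqrt(-D)) / (2a) = -2.1606 +/- 1.18i.
For a conjugate pair |z|^2 = z * conj(z) = (product of roots) = c/a = 1/(0.165) = 6.060606, so |z| = sqrt(6.060606) = 2.4618 for both roots.
Moduli of all roots: 2.4618, 2.4618.
All moduli strictly greater than 1? Yes.
Verdict: Stationary.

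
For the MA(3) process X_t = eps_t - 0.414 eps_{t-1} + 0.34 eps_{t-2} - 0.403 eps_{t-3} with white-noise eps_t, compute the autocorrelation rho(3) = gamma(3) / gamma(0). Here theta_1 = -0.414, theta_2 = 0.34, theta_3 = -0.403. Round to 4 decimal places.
\rho(3) = -0.2780

For an MA(q) process with theta_0 = 1, the autocovariance is
  gamma(k) = sigma^2 * sum_{i=0..q-k} theta_i * theta_{i+k},
and rho(k) = gamma(k) / gamma(0). Sigma^2 cancels.
  numerator   = (1)*(-0.403) = -0.403.
  denominator = (1)^2 + (-0.414)^2 + (0.34)^2 + (-0.403)^2 = 1.449405.
  rho(3) = -0.403 / 1.449405 = -0.2780.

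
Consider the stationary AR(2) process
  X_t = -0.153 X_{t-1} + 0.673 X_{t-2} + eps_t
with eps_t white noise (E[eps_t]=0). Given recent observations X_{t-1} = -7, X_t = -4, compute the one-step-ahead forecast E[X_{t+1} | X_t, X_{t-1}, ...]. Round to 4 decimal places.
E[X_{t+1} \mid \mathcal F_t] = -4.0990

For an AR(p) model X_t = c + sum_i phi_i X_{t-i} + eps_t, the
one-step-ahead conditional mean is
  E[X_{t+1} | X_t, ...] = c + sum_i phi_i X_{t+1-i}.
Substitute known values:
  E[X_{t+1} | ...] = (-0.153) * (-4) + (0.673) * (-7)
                   = -4.0990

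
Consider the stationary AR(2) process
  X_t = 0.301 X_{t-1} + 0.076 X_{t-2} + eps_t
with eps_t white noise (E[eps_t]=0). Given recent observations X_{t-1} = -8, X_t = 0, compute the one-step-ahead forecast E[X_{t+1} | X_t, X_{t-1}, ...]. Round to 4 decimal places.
E[X_{t+1} \mid \mathcal F_t] = -0.6080

For an AR(p) model X_t = c + sum_i phi_i X_{t-i} + eps_t, the
one-step-ahead conditional mean is
  E[X_{t+1} | X_t, ...] = c + sum_i phi_i X_{t+1-i}.
Substitute known values:
  E[X_{t+1} | ...] = (0.301) * (0) + (0.076) * (-8)
                   = -0.6080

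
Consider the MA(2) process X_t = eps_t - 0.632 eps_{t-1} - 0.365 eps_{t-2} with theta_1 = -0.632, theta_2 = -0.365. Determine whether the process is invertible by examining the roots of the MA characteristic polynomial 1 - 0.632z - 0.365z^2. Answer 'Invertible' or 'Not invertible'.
\text{Invertible}

The MA(q) characteristic polynomial is P(z) = 1 - 0.632z - 0.365z^2.
Invertibility requires all roots to lie outside the unit circle, i.e. |z| > 1 for every root.
Set 1 + (-0.632) z + (-0.365) z^2 = 0, i.e. a z^2 + b z + c = 0 with a = -0.365, b = -0.632, c = 1.
Discriminant D = b^2 - 4ac = (-0.632)^2 - 4*(-0.365)*1 = 0.399424 - (-1.46) = 1.859424.
D >= 0, so the roots are real: z = (-b +/- sqrt(D)) / (2a) = (0.632 +/- 1.363607) / (-0.73).
  z_1 = (0.632 + 1.363607) / (-0.73) = -2.7337,   |z_1| = 2.7337.
  z_2 = (0.632 - 1.363607) / (-0.73) = 1.0022,   |z_2| = 1.0022.
Moduli of all roots: 2.7337, 1.0022.
All moduli strictly greater than 1? Yes.
Verdict: Invertible.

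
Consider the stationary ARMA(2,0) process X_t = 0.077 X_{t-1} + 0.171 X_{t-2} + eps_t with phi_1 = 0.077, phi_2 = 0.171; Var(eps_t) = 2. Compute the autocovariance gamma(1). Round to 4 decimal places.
\gamma(1) = 0.1930

Multiply the model equation by X_{t-k} and take expectations. With theta_0 = psi_0 = 1 and psi_j the MA(infinity) weights, this gives
  gamma(k) - sum_i phi_i gamma(k-i) = c_k,
  c_k = sigma^2 * sum_{j=k..q} theta_j psi_{j-k}   (c_k = 0 for k > q),
using gamma(-m) = gamma(m).
Pure AR (q = 0): c_0 = sigma^2 = 2, c_k = 0 for k >= 1.
Equations for k = 0, 1, 2 (AR order 2, c_2 = 0):
  (E0) gamma(0) = phi_1 gamma(1) + phi_2 gamma(2) + c_0
  (E1) gamma(1) = phi_1 gamma(0) + phi_2 gamma(1) + c_1
  (E2) gamma(2) = phi_1 gamma(1) + phi_2 gamma(0)
From (E1): gamma(1) = A gamma(0) + B with
  A = phi_1 / (1 - phi_2) = 0.077 / 0.829 = 0.092883,   B = c_1 / (1 - phi_2) = 0 / 0.829 = 0.
Insert (E2) into (E0): gamma(0) (1 - phi_2^2) = phi_1 (1 + phi_2) gamma(1) + c_0.
  phi_1 (1 + phi_2) = (0.077)(1.171) = 0.090167,   1 - phi_2^2 = 0.970759.
Replace gamma(1) by A gamma(0) + B and collect gamma(0):
  gamma(0) [0.970759 - (0.090167)(0.092883)] = c_0 = 2
  gamma(0) * 0.962384 = 2
  gamma(0) = 2 / 0.962384 = 2.078172.
  gamma(1) = A gamma(0) = (0.092883)(2.078172) = 0.193027.
Therefore gamma(1) = 0.1930 (to 4 decimal places).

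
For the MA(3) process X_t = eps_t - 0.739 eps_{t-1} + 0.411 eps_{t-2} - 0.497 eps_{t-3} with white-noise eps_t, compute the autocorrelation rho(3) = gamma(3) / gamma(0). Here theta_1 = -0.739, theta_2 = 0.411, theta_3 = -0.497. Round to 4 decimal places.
\rho(3) = -0.2533

For an MA(q) process with theta_0 = 1, the autocovariance is
  gamma(k) = sigma^2 * sum_{i=0..q-k} theta_i * theta_{i+k},
and rho(k) = gamma(k) / gamma(0). Sigma^2 cancels.
  numerator   = (1)*(-0.497) = -0.497.
  denominator = (1)^2 + (-0.739)^2 + (0.411)^2 + (-0.497)^2 = 1.962051.
  rho(3) = -0.497 / 1.962051 = -0.2533.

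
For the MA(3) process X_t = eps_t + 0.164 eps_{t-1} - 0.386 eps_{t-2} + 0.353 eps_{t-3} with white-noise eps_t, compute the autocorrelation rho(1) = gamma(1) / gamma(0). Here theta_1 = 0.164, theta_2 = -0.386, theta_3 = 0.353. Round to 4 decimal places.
\rho(1) = -0.0273

For an MA(q) process with theta_0 = 1, the autocovariance is
  gamma(k) = sigma^2 * sum_{i=0..q-k} theta_i * theta_{i+k},
and rho(k) = gamma(k) / gamma(0). Sigma^2 cancels.
  numerator   = (1)*(0.164) + (0.164)*(-0.386) + (-0.386)*(0.353) = -0.035562.
  denominator = (1)^2 + (0.164)^2 + (-0.386)^2 + (0.353)^2 = 1.300501.
  rho(1) = -0.035562 / 1.300501 = -0.0273.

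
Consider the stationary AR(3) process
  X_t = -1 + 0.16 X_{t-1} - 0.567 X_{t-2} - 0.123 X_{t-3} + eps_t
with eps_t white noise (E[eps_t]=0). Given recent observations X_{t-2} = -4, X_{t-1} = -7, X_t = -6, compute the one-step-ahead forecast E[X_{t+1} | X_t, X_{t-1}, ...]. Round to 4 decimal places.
E[X_{t+1} \mid \mathcal F_t] = 2.5010

For an AR(p) model X_t = c + sum_i phi_i X_{t-i} + eps_t, the
one-step-ahead conditional mean is
  E[X_{t+1} | X_t, ...] = c + sum_i phi_i X_{t+1-i}.
Substitute known values:
  E[X_{t+1} | ...] = -1 + (0.16) * (-6) + (-0.567) * (-7) + (-0.123) * (-4)
                   = 2.5010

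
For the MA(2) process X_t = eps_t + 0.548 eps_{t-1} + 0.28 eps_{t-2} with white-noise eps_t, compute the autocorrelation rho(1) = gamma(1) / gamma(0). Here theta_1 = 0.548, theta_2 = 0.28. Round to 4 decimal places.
\rho(1) = 0.5088

For an MA(q) process with theta_0 = 1, the autocovariance is
  gamma(k) = sigma^2 * sum_{i=0..q-k} theta_i * theta_{i+k},
and rho(k) = gamma(k) / gamma(0). Sigma^2 cancels.
  numerator   = (1)*(0.548) + (0.548)*(0.28) = 0.70144.
  denominator = (1)^2 + (0.548)^2 + (0.28)^2 = 1.378704.
  rho(1) = 0.70144 / 1.378704 = 0.5088.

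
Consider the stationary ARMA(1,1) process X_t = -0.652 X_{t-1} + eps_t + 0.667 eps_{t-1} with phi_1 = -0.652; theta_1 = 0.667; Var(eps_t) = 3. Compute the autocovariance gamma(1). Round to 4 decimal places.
\gamma(1) = 0.0442

Multiply the model equation by X_{t-k} and take expectations. With theta_0 = psi_0 = 1 and psi_j the MA(infinity) weights, this gives
  gamma(k) - sum_i phi_i gamma(k-i) = c_k,
  c_k = sigma^2 * sum_{j=k..q} theta_j psi_{j-k}   (c_k = 0 for k > q),
using gamma(-m) = gamma(m).
psi-weights needed (psi_j = theta_j + sum_i phi_i psi_{j-i}):
  psi_1 = theta_1 + phi_1 = 0.667 + (-0.652) = 0.015
Right-hand sides:
  c_0 = sigma^2 (1 + theta_1 psi_1) = 3 * (1 + (0.667)(0.015)) = 3 * 1.010005 = 3.030015
  c_1 = sigma^2 theta_1 = 3 * (0.667) = 2.001
  c_2 = 0
Equations for k = 0 and k = 1 (AR order 1):
  gamma(0) = phi_1 gamma(1) + c_0
  gamma(1) = phi_1 gamma(0) + c_1
Substituting the second into the first: gamma(0) (1 - phi_1^2) = c_0 + phi_1 c_1, so
  gamma(0) = (c_0 + phi_1 c_1) / (1 - phi_1^2) = (3.030015 + (-0.652)(2.001)) / (1 - (-0.652)^2) = 1.725363 / 0.574896 = 3.001174.
  gamma(1) = phi_1 gamma(0) + c_1 = (-0.652)(3.001174) + (2.001) = 0.044234.
Therefore gamma(1) = 0.0442 (to 4 decimal places).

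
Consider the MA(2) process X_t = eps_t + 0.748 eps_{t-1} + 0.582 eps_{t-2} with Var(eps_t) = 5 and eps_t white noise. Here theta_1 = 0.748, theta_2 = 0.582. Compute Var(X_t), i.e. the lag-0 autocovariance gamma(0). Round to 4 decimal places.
\gamma(0) = 9.4911

For an MA(q) process X_t = eps_t + sum_i theta_i eps_{t-i} with
Var(eps_t) = sigma^2, the variance is
  gamma(0) = sigma^2 * (1 + sum_i theta_i^2).
  sum_i theta_i^2 = (0.748)^2 + (0.582)^2 = 0.559504 + 0.338724 = 0.898228.
  gamma(0) = 5 * (1 + 0.898228) = 5 * 1.898228 = 9.49114, which rounds to 9.4911.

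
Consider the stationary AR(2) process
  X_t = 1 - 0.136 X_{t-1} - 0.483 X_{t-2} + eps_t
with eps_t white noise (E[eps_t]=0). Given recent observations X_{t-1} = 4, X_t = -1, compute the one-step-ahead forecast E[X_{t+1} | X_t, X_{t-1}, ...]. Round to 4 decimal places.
E[X_{t+1} \mid \mathcal F_t] = -0.7960

For an AR(p) model X_t = c + sum_i phi_i X_{t-i} + eps_t, the
one-step-ahead conditional mean is
  E[X_{t+1} | X_t, ...] = c + sum_i phi_i X_{t+1-i}.
Substitute known values:
  E[X_{t+1} | ...] = 1 + (-0.136) * (-1) + (-0.483) * (4)
                   = -0.7960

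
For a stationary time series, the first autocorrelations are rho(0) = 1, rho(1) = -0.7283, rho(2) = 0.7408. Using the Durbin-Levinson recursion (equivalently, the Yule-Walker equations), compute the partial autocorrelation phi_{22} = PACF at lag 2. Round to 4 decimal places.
\phi_{22} = 0.4480

The PACF at lag k is phi_{kk}, the last component of the solution
to the Yule-Walker system G_k phi = r_k where
  (G_k)_{ij} = rho(|i - j|), (r_k)_i = rho(i), i,j = 1..k.
Equivalently, Durbin-Levinson gives phi_{kk} iteratively:
  phi_{11} = rho(1)
  phi_{kk} = [rho(k) - sum_{j=1..k-1} phi_{k-1,j} rho(k-j)]
            / [1 - sum_{j=1..k-1} phi_{k-1,j} rho(j)],
  phi_{k,j} = phi_{k-1,j} - phi_{kk} phi_{k-1,k-j},  j = 1..k-1.
Step k = 1:
  phi_11 = rho(1) = -0.7283.
Step k = 2:
  phi_22 = [rho(2) - phi_11 rho(1)] / [1 - phi_11 rho(1)] = [0.7408 - (-0.7283)(-0.7283)] / [1 - (-0.7283)(-0.7283)]
         = 0.21037911 / 0.46957911 = 0.448.
Therefore phi_{22} = 0.4480.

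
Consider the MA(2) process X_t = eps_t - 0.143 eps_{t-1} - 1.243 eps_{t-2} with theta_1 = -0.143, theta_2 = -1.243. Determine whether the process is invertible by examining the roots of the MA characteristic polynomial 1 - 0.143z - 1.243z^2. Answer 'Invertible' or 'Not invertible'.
\text{Not invertible}

The MA(q) characteristic polynomial is P(z) = 1 - 0.143z - 1.243z^2.
Invertibility requires all roots to lie outside the unit circle, i.e. |z| > 1 for every root.
Set 1 + (-0.143) z + (-1.243) z^2 = 0, i.e. a z^2 + b z + c = 0 with a = -1.243, b = -0.143, c = 1.
Discriminant D = b^2 - 4ac = (-0.143)^2 - 4*(-1.243)*1 = 0.020449 - (-4.972) = 4.992449.
D >= 0, so the roots are real: z = (-b +/- sqrt(D)) / (2a) = (0.143 +/- 2.234379) / (-2.486).
  z_1 = (0.143 + 2.234379) / (-2.486) = -0.9563,   |z_1| = 0.9563.
  z_2 = (0.143 - 2.234379) / (-2.486) = 0.8413,   |z_2| = 0.8413.
Moduli of all roots: 0.9563, 0.8413.
All moduli strictly greater than 1? No.
Verdict: Not invertible.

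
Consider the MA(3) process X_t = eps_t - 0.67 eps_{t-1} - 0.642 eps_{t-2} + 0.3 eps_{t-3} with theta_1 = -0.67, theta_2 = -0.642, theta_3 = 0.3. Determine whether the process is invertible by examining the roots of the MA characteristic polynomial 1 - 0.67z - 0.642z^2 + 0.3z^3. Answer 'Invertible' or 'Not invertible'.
\text{Not invertible}

The MA(q) characteristic polynomial is P(z) = 1 - 0.67z - 0.642z^2 + 0.3z^3.
Invertibility requires all roots to lie outside the unit circle, i.e. |z| > 1 for every root.
Degree 3: look for a simple real root z0 first, then factor out (1 - z/z0) and solve the remaining quadratic.
Testing z0 = 2.5: P(2.5) = 1 + (-0.67)(2.5) + (-0.642)(2.5)^2 + (0.3)(2.5)^3
  = 1 + (-1.675) + (-4.0125) + (4.6875) = 0.  So z_0 = 2.5 is a root, |z_0| = 2.5.
Divide out the factor (1 - 0.4 z) = (1 - z/z0) (since 1/z0 = 0.4):
  P(z) = (1 - 0.4 z)(1 + (-0.27) z + (-0.75) z^2)
  [check: z-coef -0.27 - (0.4) = -0.67; z^2-coef -0.75 - (0.4)(-0.27) = -0.642; z^3-coef -(0.4)(-0.75) = 0.3.]
Remaining roots from the quadratic factor 1 + (-0.27) z + (-0.75) z^2:
  Set 1 + (-0.27) z + (-0.75) z^2 = 0, i.e. a z^2 + b z + c = 0 with a = -0.75, b = -0.27, c = 1.
  Discriminant D = b^2 - 4ac = (-0.27)^2 - 4*(-0.75)*1 = 0.0729 - (-3) = 3.0729.
  D >= 0, so the roots are real: z = (-b +/- sqrt(D)) / (2a) = (0.27 +/- 1.752969) / (-1.5).
    z_1 = (0.27 + 1.752969) / (-1.5) = -1.3486,   |z_1| = 1.3486.
    z_2 = (0.27 - 1.752969) / (-1.5) = 0.9886,   |z_2| = 0.9886.
Moduli of all roots: 2.5000, 1.3486, 0.9886.
All moduli strictly greater than 1? No.
Verdict: Not invertible.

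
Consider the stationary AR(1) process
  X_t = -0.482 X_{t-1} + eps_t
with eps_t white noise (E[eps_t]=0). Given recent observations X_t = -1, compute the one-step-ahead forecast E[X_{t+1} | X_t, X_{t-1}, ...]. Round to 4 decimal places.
E[X_{t+1} \mid \mathcal F_t] = 0.4820

For an AR(p) model X_t = c + sum_i phi_i X_{t-i} + eps_t, the
one-step-ahead conditional mean is
  E[X_{t+1} | X_t, ...] = c + sum_i phi_i X_{t+1-i}.
Substitute known values:
  E[X_{t+1} | ...] = (-0.482) * (-1)
                   = 0.4820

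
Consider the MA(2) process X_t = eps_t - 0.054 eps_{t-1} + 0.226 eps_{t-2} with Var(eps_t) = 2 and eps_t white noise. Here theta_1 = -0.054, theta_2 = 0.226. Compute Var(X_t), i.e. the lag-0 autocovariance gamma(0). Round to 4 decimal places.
\gamma(0) = 2.1080

For an MA(q) process X_t = eps_t + sum_i theta_i eps_{t-i} with
Var(eps_t) = sigma^2, the variance is
  gamma(0) = sigma^2 * (1 + sum_i theta_i^2).
  sum_i theta_i^2 = (-0.054)^2 + (0.226)^2 = 0.002916 + 0.051076 = 0.053992.
  gamma(0) = 2 * (1 + 0.053992) = 2 * 1.053992 = 2.107984, which rounds to 2.1080.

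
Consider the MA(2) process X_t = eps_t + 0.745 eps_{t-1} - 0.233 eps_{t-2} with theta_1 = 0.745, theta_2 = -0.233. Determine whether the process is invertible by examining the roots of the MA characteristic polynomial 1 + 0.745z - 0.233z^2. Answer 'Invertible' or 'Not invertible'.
\text{Invertible}

The MA(q) characteristic polynomial is P(z) = 1 + 0.745z - 0.233z^2.
Invertibility requires all roots to lie outside the unit circle, i.e. |z| > 1 for every root.
Set 1 + (0.745) z + (-0.233) z^2 = 0, i.e. a z^2 + b z + c = 0 with a = -0.233, b = 0.745, c = 1.
Discriminant D = b^2 - 4ac = (0.745)^2 - 4*(-0.233)*1 = 0.555025 - (-0.932) = 1.487025.
D >= 0, so the roots are real: z = (-b +/- sqrt(D)) / (2a) = (-0.745 +/- 1.219436) / (-0.466).
  z_1 = (-0.745 + 1.219436) / (-0.466) = -1.0181,   |z_1| = 1.0181.
  z_2 = (-0.745 - 1.219436) / (-0.466) = 4.2155,   |z_2| = 4.2155.
Moduli of all roots: 1.0181, 4.2155.
All moduli strictly greater than 1? Yes.
Verdict: Invertible.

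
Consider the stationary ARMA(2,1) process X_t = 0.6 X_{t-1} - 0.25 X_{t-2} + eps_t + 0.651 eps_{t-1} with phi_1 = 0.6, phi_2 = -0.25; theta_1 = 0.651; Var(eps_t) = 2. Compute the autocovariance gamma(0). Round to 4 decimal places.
\gamma(0) = 5.6792

Multiply the model equation by X_{t-k} and take expectations. With theta_0 = psi_0 = 1 and psi_j the MA(infinity) weights, this gives
  gamma(k) - sum_i phi_i gamma(k-i) = c_k,
  c_k = sigma^2 * sum_{j=k..q} theta_j psi_{j-k}   (c_k = 0 for k > q),
using gamma(-m) = gamma(m).
psi-weights needed (psi_j = theta_j + sum_i phi_i psi_{j-i}):
  psi_1 = theta_1 + phi_1 = 0.651 + (0.6) = 1.251
Right-hand sides:
  c_0 = sigma^2 (1 + theta_1 psi_1) = 2 * (1 + (0.651)(1.251)) = 2 * 1.814401 = 3.628802
  c_1 = sigma^2 theta_1 = 2 * (0.651) = 1.302
  c_2 = 0
Equations for k = 0, 1, 2 (AR order 2, c_2 = 0):
  (E0) gamma(0) = phi_1 gamma(1) + phi_2 gamma(2) + c_0
  (E1) gamma(1) = phi_1 gamma(0) + phi_2 gamma(1) + c_1
  (E2) gamma(2) = phi_1 gamma(1) + phi_2 gamma(0)
From (E1): gamma(1) = A gamma(0) + B with
  A = phi_1 / (1 - phi_2) = 0.6 / 1.25 = 0.48,   B = c_1 / (1 - phi_2) = 1.302 / 1.25 = 1.0416.
Insert (E2) into (E0): gamma(0) (1 - phi_2^2) = phi_1 (1 + phi_2) gamma(1) + c_0.
  phi_1 (1 + phi_2) = (0.6)(0.75) = 0.45,   1 - phi_2^2 = 0.9375.
Replace gamma(1) by A gamma(0) + B and collect gamma(0):
  gamma(0) [0.9375 - (0.45)(0.48)] = (0.45)(1.0416) + 3.628802
  gamma(0) * 0.7215 = 4.097522
  gamma(0) = 4.097522 / 0.7215 = 5.679171.
Therefore gamma(0) = 5.6792 (to 4 decimal places).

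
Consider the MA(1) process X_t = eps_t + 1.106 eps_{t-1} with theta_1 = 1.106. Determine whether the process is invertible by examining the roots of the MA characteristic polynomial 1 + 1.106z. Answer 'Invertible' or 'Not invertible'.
\text{Not invertible}

The MA(q) characteristic polynomial is P(z) = 1 + 1.106z.
Invertibility requires all roots to lie outside the unit circle, i.e. |z| > 1 for every root.
This is linear in z: 1 + (1.106) z = 0  =>  z = -1/(1.106) = -0.904159,  |z| = 0.904159.
Moduli of all roots: 0.9042.
All moduli strictly greater than 1? No.
Verdict: Not invertible.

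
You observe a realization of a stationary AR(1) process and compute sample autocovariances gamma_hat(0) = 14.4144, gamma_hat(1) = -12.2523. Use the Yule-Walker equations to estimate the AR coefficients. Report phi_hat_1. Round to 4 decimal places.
\hat\phi_{1} = -0.8500

The Yule-Walker equations for an AR(p) process read, in matrix form,
  Gamma_p phi = r_p,   with   (Gamma_p)_{ij} = gamma(|i - j|),
                       (r_p)_i = gamma(i),   i,j = 1..p.
Substitute the sample gammas (Toeplitz matrix and right-hand side of size 1):
  Gamma_p = [[14.4144]]
  r_p     = [-12.2523]
With p = 1 this is the single equation gamma(0) phi_1 = gamma(1):
  phi_hat_1 = gamma(1) / gamma(0) = -12.2523 / 14.4144 = -0.8500.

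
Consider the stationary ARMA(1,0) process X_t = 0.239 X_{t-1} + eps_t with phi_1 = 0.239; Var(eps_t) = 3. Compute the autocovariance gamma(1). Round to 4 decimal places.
\gamma(1) = 0.7604

Multiply the model equation by X_{t-k} and take expectations. With theta_0 = psi_0 = 1 and psi_j the MA(infinity) weights, this gives
  gamma(k) - sum_i phi_i gamma(k-i) = c_k,
  c_k = sigma^2 * sum_{j=k..q} theta_j psi_{j-k}   (c_k = 0 for k > q),
using gamma(-m) = gamma(m).
Pure AR (q = 0): c_0 = sigma^2 = 3, c_k = 0 for k >= 1.
Equations for k = 0 and k = 1 (AR order 1):
  gamma(0) = phi_1 gamma(1) + c_0
  gamma(1) = phi_1 gamma(0) + c_1
Substituting the second into the first: gamma(0) (1 - phi_1^2) = c_0 + phi_1 c_1, so
  gamma(0) = c_0 / (1 - phi_1^2) = 3 / (1 - (0.239)^2) = 3 / 0.942879 = 3.181744.
  gamma(1) = phi_1 gamma(0) = (0.239)(3.181744) = 0.760437.
Therefore gamma(1) = 0.7604 (to 4 decimal places).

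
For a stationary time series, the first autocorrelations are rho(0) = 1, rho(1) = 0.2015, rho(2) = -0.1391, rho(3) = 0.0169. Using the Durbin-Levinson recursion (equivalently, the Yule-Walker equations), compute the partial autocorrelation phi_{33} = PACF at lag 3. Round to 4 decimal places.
\phi_{33} = 0.0950

The PACF at lag k is phi_{kk}, the last component of the solution
to the Yule-Walker system G_k phi = r_k where
  (G_k)_{ij} = rho(|i - j|), (r_k)_i = rho(i), i,j = 1..k.
Equivalently, Durbin-Levinson gives phi_{kk} iteratively:
  phi_{11} = rho(1)
  phi_{kk} = [rho(k) - sum_{j=1..k-1} phi_{k-1,j} rho(k-j)]
            / [1 - sum_{j=1..k-1} phi_{k-1,j} rho(j)],
  phi_{k,j} = phi_{k-1,j} - phi_{kk} phi_{k-1,k-j},  j = 1..k-1.
Step k = 1:
  phi_11 = rho(1) = 0.2015.
Step k = 2:
  phi_22 = [rho(2) - phi_11 rho(1)] / [1 - phi_11 rho(1)] = [-0.1391 - (0.2015)(0.2015)] / [1 - (0.2015)(0.2015)]
         = -0.17970225 / 0.95939775 = -0.187307.
  Update: phi_21 = phi_11 - phi_22 phi_11 = 0.2015 - (-0.187307)(0.2015) = 0.239242.
Step k = 3:
  phi_33 = [rho(3) - phi_21 rho(2) - phi_22 rho(1)] / [1 - phi_21 rho(1) - phi_22 rho(2)]
    numerator   = 0.0169 - (0.239242)(-0.1391) - (-0.187307)(0.2015) = 0.08792105
    denominator = 1 - (0.239242)(0.2015) - (-0.187307)(-0.1391) = 0.9257382
  phi_33 = 0.08792105 / 0.9257382 = 0.095.
Therefore phi_{33} = 0.0950.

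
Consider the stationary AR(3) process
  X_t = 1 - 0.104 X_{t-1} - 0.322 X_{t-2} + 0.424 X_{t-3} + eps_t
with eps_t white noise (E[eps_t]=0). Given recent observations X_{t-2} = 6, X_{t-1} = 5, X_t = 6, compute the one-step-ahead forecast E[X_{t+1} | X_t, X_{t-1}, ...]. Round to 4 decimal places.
E[X_{t+1} \mid \mathcal F_t] = 1.3100

For an AR(p) model X_t = c + sum_i phi_i X_{t-i} + eps_t, the
one-step-ahead conditional mean is
  E[X_{t+1} | X_t, ...] = c + sum_i phi_i X_{t+1-i}.
Substitute known values:
  E[X_{t+1} | ...] = 1 + (-0.104) * (6) + (-0.322) * (5) + (0.424) * (6)
                   = 1.3100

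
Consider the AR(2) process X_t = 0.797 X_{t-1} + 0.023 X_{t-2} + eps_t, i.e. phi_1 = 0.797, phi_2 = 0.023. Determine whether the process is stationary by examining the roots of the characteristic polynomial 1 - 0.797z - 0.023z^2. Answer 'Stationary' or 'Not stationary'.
\text{Stationary}

The AR(p) characteristic polynomial is P(z) = 1 - 0.797z - 0.023z^2.
Stationarity requires all roots to lie outside the unit circle, i.e. |z| > 1 for every root.
Set 1 + (-0.797) z + (-0.023) z^2 = 0, i.e. a z^2 + b z + c = 0 with a = -0.023, b = -0.797, c = 1.
Discriminant D = b^2 - 4ac = (-0.797)^2 - 4*(-0.023)*1 = 0.635209 - (-0.092) = 0.727209.
D >= 0, so the roots are real: z = (-b +/- sqrt(D)) / (2a) = (0.797 +/- 0.852766) / (-0.046).
  z_1 = (0.797 + 0.852766) / (-0.046) = -35.8645,   |z_1| = 35.8645.
  z_2 = (0.797 - 0.852766) / (-0.046) = 1.2123,   |z_2| = 1.2123.
Moduli of all roots: 35.8645, 1.2123.
All moduli strictly greater than 1? Yes.
Verdict: Stationary.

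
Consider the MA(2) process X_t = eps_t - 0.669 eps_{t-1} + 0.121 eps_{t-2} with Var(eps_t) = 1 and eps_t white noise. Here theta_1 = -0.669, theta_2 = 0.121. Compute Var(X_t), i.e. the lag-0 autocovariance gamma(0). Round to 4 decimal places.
\gamma(0) = 1.4622

For an MA(q) process X_t = eps_t + sum_i theta_i eps_{t-i} with
Var(eps_t) = sigma^2, the variance is
  gamma(0) = sigma^2 * (1 + sum_i theta_i^2).
  sum_i theta_i^2 = (-0.669)^2 + (0.121)^2 = 0.447561 + 0.014641 = 0.462202.
  gamma(0) = 1 * (1 + 0.462202) = 1 * 1.462202 = 1.462202, which rounds to 1.4622.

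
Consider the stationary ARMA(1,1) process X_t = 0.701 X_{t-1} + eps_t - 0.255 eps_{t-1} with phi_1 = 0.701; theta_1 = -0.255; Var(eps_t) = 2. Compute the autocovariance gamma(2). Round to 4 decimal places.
\gamma(2) = 1.0097

Multiply the model equation by X_{t-k} and take expectations. With theta_0 = psi_0 = 1 and psi_j the MA(infinity) weights, this gives
  gamma(k) - sum_i phi_i gamma(k-i) = c_k,
  c_k = sigma^2 * sum_{j=k..q} theta_j psi_{j-k}   (c_k = 0 for k > q),
using gamma(-m) = gamma(m).
psi-weights needed (psi_j = theta_j + sum_i phi_i psi_{j-i}):
  psi_1 = theta_1 + phi_1 = -0.255 + (0.701) = 0.446
Right-hand sides:
  c_0 = sigma^2 (1 + theta_1 psi_1) = 2 * (1 + (-0.255)(0.446)) = 2 * 0.88627 = 1.77254
  c_1 = sigma^2 theta_1 = 2 * (-0.255) = -0.51
  c_2 = 0
Equations for k = 0 and k = 1 (AR order 1):
  gamma(0) = phi_1 gamma(1) + c_0
  gamma(1) = phi_1 gamma(0) + c_1
Substituting the second into the first: gamma(0) (1 - phi_1^2) = c_0 + phi_1 c_1, so
  gamma(0) = (c_0 + phi_1 c_1) / (1 - phi_1^2) = (1.77254 + (0.701)(-0.51)) / (1 - (0.701)^2) = 1.41503 / 0.508599 = 2.782212.
  gamma(1) = phi_1 gamma(0) + c_1 = (0.701)(2.782212) + (-0.51) = 1.44033.
For k = 2 (> q): gamma(2) = phi_1 gamma(1) = (0.701)(1.44033) = 1.009672.
Therefore gamma(2) = 1.0097 (to 4 decimal places).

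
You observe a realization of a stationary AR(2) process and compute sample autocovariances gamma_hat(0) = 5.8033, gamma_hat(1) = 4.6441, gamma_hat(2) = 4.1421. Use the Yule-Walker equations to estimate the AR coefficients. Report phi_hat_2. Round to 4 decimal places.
\hat\phi_{2} = 0.2040

The Yule-Walker equations for an AR(p) process read, in matrix form,
  Gamma_p phi = r_p,   with   (Gamma_p)_{ij} = gamma(|i - j|),
                       (r_p)_i = gamma(i),   i,j = 1..p.
Substitute the sample gammas (Toeplitz matrix and right-hand side of size 2):
  Gamma_p = [[5.8033, 4.6441], [4.6441, 5.8033]]
  r_p     = [4.6441, 4.1421]
Written out:
  5.8033 phi_1 + 4.6441 phi_2 = 4.6441
  4.6441 phi_1 + 5.8033 phi_2 = 4.1421
Solve by Cramer's rule:
  det = gamma(0)^2 - gamma(1)^2 = (5.8033)^2 - (4.6441)^2 = 33.67829089 - 21.56766481 = 12.11062608
  phi_hat_1 = [gamma(1) gamma(0) - gamma(1) gamma(2)] / det = [(4.6441)(5.8033) - (4.6441)(4.1421)] / 12.11062608 = 7.71477892 / 12.11062608 = 0.637
  phi_hat_2 = [gamma(0) gamma(2) - gamma(1)^2] / det = [(5.8033)(4.1421) - (4.6441)^2] / 12.11062608 = 2.47018412 / 12.11062608 = 0.204
So phi_hat = [0.6370, 0.2040].
Therefore phi_hat_2 = 0.2040.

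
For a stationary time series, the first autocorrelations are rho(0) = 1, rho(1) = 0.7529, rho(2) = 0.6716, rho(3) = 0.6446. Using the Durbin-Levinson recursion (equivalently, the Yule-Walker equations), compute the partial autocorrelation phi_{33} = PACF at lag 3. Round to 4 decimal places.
\phi_{33} = 0.1941

The PACF at lag k is phi_{kk}, the last component of the solution
to the Yule-Walker system G_k phi = r_k where
  (G_k)_{ij} = rho(|i - j|), (r_k)_i = rho(i), i,j = 1..k.
Equivalently, Durbin-Levinson gives phi_{kk} iteratively:
  phi_{11} = rho(1)
  phi_{kk} = [rho(k) - sum_{j=1..k-1} phi_{k-1,j} rho(k-j)]
            / [1 - sum_{j=1..k-1} phi_{k-1,j} rho(j)],
  phi_{k,j} = phi_{k-1,j} - phi_{kk} phi_{k-1,k-j},  j = 1..k-1.
Step k = 1:
  phi_11 = rho(1) = 0.7529.
Step k = 2:
  phi_22 = [rho(2) - phi_11 rho(1)] / [1 - phi_11 rho(1)] = [0.6716 - (0.7529)(0.7529)] / [1 - (0.7529)(0.7529)]
         = 0.10474159 / 0.43314159 = 0.241818.
  Update: phi_21 = phi_11 - phi_22 phi_11 = 0.7529 - (0.241818)(0.7529) = 0.570835.
Step k = 3:
  phi_33 = [rho(3) - phi_21 rho(2) - phi_22 rho(1)] / [1 - phi_21 rho(1) - phi_22 rho(2)]
    numerator   = 0.6446 - (0.570835)(0.6716) - (0.241818)(0.7529) = 0.0791622
    denominator = 1 - (0.570835)(0.7529) - (0.241818)(0.6716) = 0.40781315
  phi_33 = 0.0791622 / 0.40781315 = 0.1941.
Therefore phi_{33} = 0.1941.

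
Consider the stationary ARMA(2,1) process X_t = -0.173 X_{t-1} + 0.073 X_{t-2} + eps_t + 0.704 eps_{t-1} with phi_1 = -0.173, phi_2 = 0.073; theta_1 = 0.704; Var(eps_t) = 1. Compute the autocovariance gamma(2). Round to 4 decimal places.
\gamma(2) = 0.0038

Multiply the model equation by X_{t-k} and take expectations. With theta_0 = psi_0 = 1 and psi_j the MA(infinity) weights, this gives
  gamma(k) - sum_i phi_i gamma(k-i) = c_k,
  c_k = sigma^2 * sum_{j=k..q} theta_j psi_{j-k}   (c_k = 0 for k > q),
using gamma(-m) = gamma(m).
psi-weights needed (psi_j = theta_j + sum_i phi_i psi_{j-i}):
  psi_1 = theta_1 + phi_1 = 0.704 + (-0.173) = 0.531
Right-hand sides:
  c_0 = sigma^2 (1 + theta_1 psi_1) = 1 * (1 + (0.704)(0.531)) = 1 * 1.373824 = 1.373824
  c_1 = sigma^2 theta_1 = 1 * (0.704) = 0.704
  c_2 = 0
Equations for k = 0, 1, 2 (AR order 2, c_2 = 0):
  (E0) gamma(0) = phi_1 gamma(1) + phi_2 gamma(2) + c_0
  (E1) gamma(1) = phi_1 gamma(0) + phi_2 gamma(1) + c_1
  (E2) gamma(2) = phi_1 gamma(1) + phi_2 gamma(0)
From (E1): gamma(1) = A gamma(0) + B with
  A = phi_1 / (1 - phi_2) = -0.173 / 0.927 = -0.186624,   B = c_1 / (1 - phi_2) = 0.704 / 0.927 = 0.759439.
Insert (E2) into (E0): gamma(0) (1 - phi_2^2) = phi_1 (1 + phi_2) gamma(1) + c_0.
  phi_1 (1 + phi_2) = (-0.173)(1.073) = -0.185629,   1 - phi_2^2 = 0.994671.
Replace gamma(1) by A gamma(0) + B and collect gamma(0):
  gamma(0) [0.994671 - (-0.185629)(-0.186624)] = (-0.185629)(0.759439) + 1.373824
  gamma(0) * 0.960028 = 1.23285
  gamma(0) = 1.23285 / 0.960028 = 1.284181.
  gamma(1) = A gamma(0) + B = (-0.186624)(1.284181) + (0.759439) = 0.519781.
  gamma(2) = phi_1 gamma(1) + phi_2 gamma(0) = (-0.173)(0.519781) + (0.073)(1.284181) = 0.003823.
Therefore gamma(2) = 0.0038 (to 4 decimal places).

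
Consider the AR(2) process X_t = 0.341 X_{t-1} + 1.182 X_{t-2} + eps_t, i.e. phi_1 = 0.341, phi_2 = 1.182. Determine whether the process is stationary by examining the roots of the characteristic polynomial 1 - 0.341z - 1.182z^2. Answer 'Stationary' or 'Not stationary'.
\text{Not stationary}

The AR(p) characteristic polynomial is P(z) = 1 - 0.341z - 1.182z^2.
Stationarity requires all roots to lie outside the unit circle, i.e. |z| > 1 for every root.
Set 1 + (-0.341) z + (-1.182) z^2 = 0, i.e. a z^2 + b z + c = 0 with a = -1.182, b = -0.341, c = 1.
Discriminant D = b^2 - 4ac = (-0.341)^2 - 4*(-1.182)*1 = 0.116281 - (-4.728) = 4.844281.
D >= 0, so the roots are real: z = (-b +/- sqrt(D)) / (2a) = (0.341 +/- 2.200973) / (-2.364).
  z_1 = (0.341 + 2.200973) / (-2.364) = -1.0753,   |z_1| = 1.0753.
  z_2 = (0.341 - 2.200973) / (-2.364) = 0.7868,   |z_2| = 0.7868.
Moduli of all roots: 1.0753, 0.7868.
All moduli strictly greater than 1? No.
Verdict: Not stationary.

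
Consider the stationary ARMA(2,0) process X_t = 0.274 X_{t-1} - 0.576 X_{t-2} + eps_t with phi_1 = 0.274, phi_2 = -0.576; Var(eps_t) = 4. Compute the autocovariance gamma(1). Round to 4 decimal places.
\gamma(1) = 1.0732

Multiply the model equation by X_{t-k} and take expectations. With theta_0 = psi_0 = 1 and psi_j the MA(infinity) weights, this gives
  gamma(k) - sum_i phi_i gamma(k-i) = c_k,
  c_k = sigma^2 * sum_{j=k..q} theta_j psi_{j-k}   (c_k = 0 for k > q),
using gamma(-m) = gamma(m).
Pure AR (q = 0): c_0 = sigma^2 = 4, c_k = 0 for k >= 1.
Equations for k = 0, 1, 2 (AR order 2, c_2 = 0):
  (E0) gamma(0) = phi_1 gamma(1) + phi_2 gamma(2) + c_0
  (E1) gamma(1) = phi_1 gamma(0) + phi_2 gamma(1) + c_1
  (E2) gamma(2) = phi_1 gamma(1) + phi_2 gamma(0)
From (E1): gamma(1) = A gamma(0) + B with
  A = phi_1 / (1 - phi_2) = 0.274 / 1.576 = 0.173858,   B = c_1 / (1 - phi_2) = 0 / 1.576 = 0.
Insert (E2) into (E0): gamma(0) (1 - phi_2^2) = phi_1 (1 + phi_2) gamma(1) + c_0.
  phi_1 (1 + phi_2) = (0.274)(0.424) = 0.116176,   1 - phi_2^2 = 0.668224.
Replace gamma(1) by A gamma(0) + B and collect gamma(0):
  gamma(0) [0.668224 - (0.116176)(0.173858)] = c_0 = 4
  gamma(0) * 0.648026 = 4
  gamma(0) = 4 / 0.648026 = 6.172593.
  gamma(1) = A gamma(0) = (0.173858)(6.172593) = 1.073154.
Therefore gamma(1) = 1.0732 (to 4 decimal places).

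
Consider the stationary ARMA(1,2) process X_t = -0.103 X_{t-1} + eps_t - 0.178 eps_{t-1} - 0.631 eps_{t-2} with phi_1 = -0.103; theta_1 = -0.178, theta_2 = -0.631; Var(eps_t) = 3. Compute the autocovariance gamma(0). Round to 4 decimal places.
\gamma(0) = 4.3360

Multiply the model equation by X_{t-k} and take expectations. With theta_0 = psi_0 = 1 and psi_j the MA(infinity) weights, this gives
  gamma(k) - sum_i phi_i gamma(k-i) = c_k,
  c_k = sigma^2 * sum_{j=k..q} theta_j psi_{j-k}   (c_k = 0 for k > q),
using gamma(-m) = gamma(m).
psi-weights needed (psi_j = theta_j + sum_i phi_i psi_{j-i}):
  psi_1 = theta_1 + phi_1 = -0.178 + (-0.103) = -0.281
  psi_2 = theta_2 + phi_1 psi_1 = -0.631 + (-0.103)(-0.281) = -0.602057
Right-hand sides:
  c_0 = sigma^2 (1 + theta_1 psi_1 + theta_2 psi_2) = 3 * (1 + (-0.178)(-0.281) + (-0.631)(-0.602057)) = 3 * 1.429916 = 4.289748
  c_1 = sigma^2 (theta_1 + theta_2 psi_1) = 3 * (-0.178 + (-0.631)(-0.281)) = -0.002067
  c_2 = sigma^2 theta_2 = 3 * (-0.631) = -1.893
Equations for k = 0 and k = 1 (AR order 1):
  gamma(0) = phi_1 gamma(1) + c_0
  gamma(1) = phi_1 gamma(0) + c_1
Substituting the second into the first: gamma(0) (1 - phi_1^2) = c_0 + phi_1 c_1, so
  gamma(0) = (c_0 + phi_1 c_1) / (1 - phi_1^2) = (4.289748 + (-0.103)(-0.002067)) / (1 - (-0.103)^2) = 4.289961 / 0.989391 = 4.335961.
Therefore gamma(0) = 4.3360 (to 4 decimal places).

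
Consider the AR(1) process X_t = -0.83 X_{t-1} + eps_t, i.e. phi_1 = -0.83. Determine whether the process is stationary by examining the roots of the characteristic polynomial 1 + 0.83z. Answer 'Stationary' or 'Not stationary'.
\text{Stationary}

The AR(p) characteristic polynomial is P(z) = 1 + 0.83z.
Stationarity requires all roots to lie outside the unit circle, i.e. |z| > 1 for every root.
This is linear in z: 1 + (0.83) z = 0  =>  z = -1/(0.83) = -1.204819,  |z| = 1.204819.
Moduli of all roots: 1.2048.
All moduli strictly greater than 1? Yes.
Verdict: Stationary.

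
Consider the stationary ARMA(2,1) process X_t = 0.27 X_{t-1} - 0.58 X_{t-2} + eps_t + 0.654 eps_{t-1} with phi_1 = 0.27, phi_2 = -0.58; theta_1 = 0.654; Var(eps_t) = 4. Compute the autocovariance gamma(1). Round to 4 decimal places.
\gamma(1) = 3.4077

Multiply the model equation by X_{t-k} and take expectations. With theta_0 = psi_0 = 1 and psi_j the MA(infinity) weights, this gives
  gamma(k) - sum_i phi_i gamma(k-i) = c_k,
  c_k = sigma^2 * sum_{j=k..q} theta_j psi_{j-k}   (c_k = 0 for k > q),
using gamma(-m) = gamma(m).
psi-weights needed (psi_j = theta_j + sum_i phi_i psi_{j-i}):
  psi_1 = theta_1 + phi_1 = 0.654 + (0.27) = 0.924
Right-hand sides:
  c_0 = sigma^2 (1 + theta_1 psi_1) = 4 * (1 + (0.654)(0.924)) = 4 * 1.604296 = 6.417184
  c_1 = sigma^2 theta_1 = 4 * (0.654) = 2.616
  c_2 = 0
Equations for k = 0, 1, 2 (AR order 2, c_2 = 0):
  (E0) gamma(0) = phi_1 gamma(1) + phi_2 gamma(2) + c_0
  (E1) gamma(1) = phi_1 gamma(0) + phi_2 gamma(1) + c_1
  (E2) gamma(2) = phi_1 gamma(1) + phi_2 gamma(0)
From (E1): gamma(1) = A gamma(0) + B with
  A = phi_1 / (1 - phi_2) = 0.27 / 1.58 = 0.170886,   B = c_1 / (1 - phi_2) = 2.616 / 1.58 = 1.655696.
Insert (E2) into (E0): gamma(0) (1 - phi_2^2) = phi_1 (1 + phi_2) gamma(1) + c_0.
  phi_1 (1 + phi_2) = (0.27)(0.42) = 0.1134,   1 - phi_2^2 = 0.6636.
Replace gamma(1) by A gamma(0) + B and collect gamma(0):
  gamma(0) [0.6636 - (0.1134)(0.170886)] = (0.1134)(1.655696) + 6.417184
  gamma(0) * 0.644222 = 6.60494
  gamma(0) = 6.60494 / 0.644222 = 10.252591.
  gamma(1) = A gamma(0) + B = (0.170886)(10.252591) + (1.655696) = 3.407721.
Therefore gamma(1) = 3.4077 (to 4 decimal places).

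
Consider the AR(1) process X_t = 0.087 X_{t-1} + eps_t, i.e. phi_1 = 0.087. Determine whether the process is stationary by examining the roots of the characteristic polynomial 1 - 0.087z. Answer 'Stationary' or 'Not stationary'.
\text{Stationary}

The AR(p) characteristic polynomial is P(z) = 1 - 0.087z.
Stationarity requires all roots to lie outside the unit circle, i.e. |z| > 1 for every root.
This is linear in z: 1 + (-0.087) z = 0  =>  z = -1/(-0.087) = 11.494253,  |z| = 11.494253.
Moduli of all roots: 11.4943.
All moduli strictly greater than 1? Yes.
Verdict: Stationary.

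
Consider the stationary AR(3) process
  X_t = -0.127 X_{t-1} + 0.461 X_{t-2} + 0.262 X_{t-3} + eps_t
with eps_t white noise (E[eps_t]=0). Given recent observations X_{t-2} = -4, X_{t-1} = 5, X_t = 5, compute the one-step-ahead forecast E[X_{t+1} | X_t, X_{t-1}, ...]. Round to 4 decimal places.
E[X_{t+1} \mid \mathcal F_t] = 0.6220

For an AR(p) model X_t = c + sum_i phi_i X_{t-i} + eps_t, the
one-step-ahead conditional mean is
  E[X_{t+1} | X_t, ...] = c + sum_i phi_i X_{t+1-i}.
Substitute known values:
  E[X_{t+1} | ...] = (-0.127) * (5) + (0.461) * (5) + (0.262) * (-4)
                   = 0.6220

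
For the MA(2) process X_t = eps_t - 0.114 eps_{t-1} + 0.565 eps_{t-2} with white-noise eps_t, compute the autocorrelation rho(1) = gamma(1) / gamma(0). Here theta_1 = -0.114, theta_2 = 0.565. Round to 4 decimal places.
\rho(1) = -0.1339

For an MA(q) process with theta_0 = 1, the autocovariance is
  gamma(k) = sigma^2 * sum_{i=0..q-k} theta_i * theta_{i+k},
and rho(k) = gamma(k) / gamma(0). Sigma^2 cancels.
  numerator   = (1)*(-0.114) + (-0.114)*(0.565) = -0.17841.
  denominator = (1)^2 + (-0.114)^2 + (0.565)^2 = 1.332221.
  rho(1) = -0.17841 / 1.332221 = -0.1339.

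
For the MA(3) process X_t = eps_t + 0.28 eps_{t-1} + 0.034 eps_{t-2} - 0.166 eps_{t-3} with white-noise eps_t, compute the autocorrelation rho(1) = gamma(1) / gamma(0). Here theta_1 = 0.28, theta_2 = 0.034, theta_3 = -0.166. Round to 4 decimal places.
\rho(1) = 0.2564

For an MA(q) process with theta_0 = 1, the autocovariance is
  gamma(k) = sigma^2 * sum_{i=0..q-k} theta_i * theta_{i+k},
and rho(k) = gamma(k) / gamma(0). Sigma^2 cancels.
  numerator   = (1)*(0.28) + (0.28)*(0.034) + (0.034)*(-0.166) = 0.283876.
  denominator = (1)^2 + (0.28)^2 + (0.034)^2 + (-0.166)^2 = 1.107112.
  rho(1) = 0.283876 / 1.107112 = 0.2564.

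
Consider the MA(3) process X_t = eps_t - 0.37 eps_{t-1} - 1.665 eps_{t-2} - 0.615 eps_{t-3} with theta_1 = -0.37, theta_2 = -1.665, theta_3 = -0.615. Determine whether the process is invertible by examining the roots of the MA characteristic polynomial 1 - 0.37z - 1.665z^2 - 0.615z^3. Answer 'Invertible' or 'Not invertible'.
\text{Not invertible}

The MA(q) characteristic polynomial is P(z) = 1 - 0.37z - 1.665z^2 - 0.615z^3.
Invertibility requires all roots to lie outside the unit circle, i.e. |z| > 1 for every root.
Degree 3: look for a simple real root z0 first, then factor out (1 - z/z0) and solve the remaining quadratic.
Testing z0 = -2: P(-2) = 1 + (-0.37)(-2) + (-1.665)(-2)^2 + (-0.615)(-2)^3
  = 1 + (0.74) + (-6.66) + (4.92) = 0.  So z_0 = -2 is a root, |z_0| = 2.
Divide out the factor (1 + 0.5 z) = (1 - z/z0) (since 1/z0 = -0.5):
  P(z) = (1 + 0.5 z)(1 + (-0.87) z + (-1.23) z^2)
  [check: z-coef -0.87 - (-0.5) = -0.37; z^2-coef -1.23 - (-0.5)(-0.87) = -1.665; z^3-coef -(-0.5)(-1.23) = -0.615.]
Remaining roots from the quadratic factor 1 + (-0.87) z + (-1.23) z^2:
  Set 1 + (-0.87) z + (-1.23) z^2 = 0, i.e. a z^2 + b z + c = 0 with a = -1.23, b = -0.87, c = 1.
  Discriminant D = b^2 - 4ac = (-0.87)^2 - 4*(-1.23)*1 = 0.7569 - (-4.92) = 5.6769.
  D >= 0, so the roots are real: z = (-b +/- sqrt(D)) / (2a) = (0.87 +/- 2.382625) / (-2.46).
    z_1 = (0.87 + 2.382625) / (-2.46) = -1.3222,   |z_1| = 1.3222.
    z_2 = (0.87 - 2.382625) / (-2.46) = 0.6149,   |z_2| = 0.6149.
Moduli of all roots: 2.0000, 1.3222, 0.6149.
All moduli strictly greater than 1? No.
Verdict: Not invertible.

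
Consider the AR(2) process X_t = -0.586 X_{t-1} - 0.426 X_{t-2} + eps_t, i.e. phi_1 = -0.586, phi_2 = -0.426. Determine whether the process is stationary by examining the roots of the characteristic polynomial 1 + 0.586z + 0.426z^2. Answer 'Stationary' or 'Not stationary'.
\text{Stationary}

The AR(p) characteristic polynomial is P(z) = 1 + 0.586z + 0.426z^2.
Stationarity requires all roots to lie outside the unit circle, i.e. |z| > 1 for every root.
Set 1 + (0.586) z + (0.426) z^2 = 0, i.e. a z^2 + b z + c = 0 with a = 0.426, b = 0.586, c = 1.
Discriminant D = b^2 - 4ac = (0.586)^2 - 4*(0.426)*1 = 0.343396 - (1.704) = -1.360604.
D < 0, so the roots are the complex-conjugate pair z = (-b +/- i sqrt(-D)) / (2a) = -0.6878 +/- 1.3691i.
For a conjugate pair |z|^2 = z * conj(z) = (product of roots) = c/a = 1/(0.426) = 2.347418, so |z| = sqrt(2.347418) = 1.5321 for both roots.
Moduli of all roots: 1.5321, 1.5321.
All moduli strictly greater than 1? Yes.
Verdict: Stationary.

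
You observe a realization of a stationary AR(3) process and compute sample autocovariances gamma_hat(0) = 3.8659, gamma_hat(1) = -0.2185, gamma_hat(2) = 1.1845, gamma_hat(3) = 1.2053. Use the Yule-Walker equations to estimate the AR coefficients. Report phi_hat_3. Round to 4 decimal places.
\hat\phi_{3} = 0.3770

The Yule-Walker equations for an AR(p) process read, in matrix form,
  Gamma_p phi = r_p,   with   (Gamma_p)_{ij} = gamma(|i - j|),
                       (r_p)_i = gamma(i),   i,j = 1..p.
Substitute the sample gammas (Toeplitz matrix and right-hand side of size 3):
  Gamma_p = [[3.8659, -0.2185, 1.1845], [-0.2185, 3.8659, -0.2185], [1.1845, -0.2185, 3.8659]]
  r_p     = [-0.2185, 1.1845, 1.2053]
Written out (R1..R3):
  (R1) 3.8659 phi_1 - 0.2185 phi_2 + 1.1845 phi_3 = -0.2185
  (R2) -0.2185 phi_1 + 3.8659 phi_2 - 0.2185 phi_3 = 1.1845
  (R3) 1.1845 phi_1 - 0.2185 phi_2 + 3.8659 phi_3 = 1.2053
Gaussian elimination:
  R2 <- R2 - (-0.2185/3.8659) R1 = R2 - (-0.05652) R1:  3.85355 phi_2 - 0.151552 phi_3 = 1.17215
  R3 <- R3 - (1.1845/3.8659) R1 = R3 - (0.306397) R1:  -0.151552 phi_2 + 3.502973 phi_3 = 1.272248
  R3 <- R3 - (-0.151552/3.85355) R2 = R3 - (-0.039328) R2:  3.497013 phi_3 = 1.318346
Back-substitution:
  phi_hat_3 = 1.318346 / 3.497013 = 0.376992
  phi_hat_2 = (1.17215 - (-0.151552)(0.376992)) / 3.85355 = 0.319
  phi_hat_1 = (-0.2185 - (-0.2185)(0.319) - (1.1845)(0.376992)) / 3.8659 = -0.153999
So phi_hat = [-0.1540, 0.3190, 0.3770].
Therefore phi_hat_3 = 0.3770.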